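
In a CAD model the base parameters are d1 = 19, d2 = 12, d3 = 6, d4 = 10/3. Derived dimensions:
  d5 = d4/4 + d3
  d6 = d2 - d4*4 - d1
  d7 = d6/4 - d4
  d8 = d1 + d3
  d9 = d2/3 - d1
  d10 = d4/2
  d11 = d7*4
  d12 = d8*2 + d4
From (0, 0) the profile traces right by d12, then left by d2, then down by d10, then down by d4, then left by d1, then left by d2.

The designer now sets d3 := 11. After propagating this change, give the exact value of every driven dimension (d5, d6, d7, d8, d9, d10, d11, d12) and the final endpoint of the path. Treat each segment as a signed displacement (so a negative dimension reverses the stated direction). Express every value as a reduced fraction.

d5 = 71/6
d6 = -61/3
d7 = -101/12
d8 = 30
d9 = -15
d10 = 5/3
d11 = -101/3
d12 = 190/3
endpoint = (61/3, -5)

Apply edit: d3 := 11
  d5 = d4/4 + d3 = 71/6
  d6 = d2 - d4*4 - d1 = -61/3
  d7 = d6/4 - d4 = -101/12
  d8 = d1 + d3 = 30
  d9 = d2/3 - d1 = -15
  d10 = d4/2 = 5/3
  d11 = d7*4 = -101/3
  d12 = d8*2 + d4 = 190/3
Walk from origin (0, 0):
  seg 1: right by d12 = 190/3 → (190/3, 0)
  seg 2: left by d2 = 12 → (154/3, 0)
  seg 3: down by d10 = 5/3 → (154/3, -5/3)
  seg 4: down by d4 = 10/3 → (154/3, -5)
  seg 5: left by d1 = 19 → (97/3, -5)
  seg 6: left by d2 = 12 → (61/3, -5)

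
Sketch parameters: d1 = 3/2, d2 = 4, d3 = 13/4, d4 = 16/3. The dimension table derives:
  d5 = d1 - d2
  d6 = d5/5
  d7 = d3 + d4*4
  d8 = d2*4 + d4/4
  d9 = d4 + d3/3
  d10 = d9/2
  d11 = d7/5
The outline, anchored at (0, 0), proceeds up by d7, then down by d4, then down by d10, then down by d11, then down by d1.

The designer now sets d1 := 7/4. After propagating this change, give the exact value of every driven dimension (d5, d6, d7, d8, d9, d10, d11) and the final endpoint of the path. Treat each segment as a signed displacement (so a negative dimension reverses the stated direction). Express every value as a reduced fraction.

Apply edit: d1 := 7/4
  d5 = d1 - d2 = -9/4
  d6 = d5/5 = -9/20
  d7 = d3 + d4*4 = 295/12
  d8 = d2*4 + d4/4 = 52/3
  d9 = d4 + d3/3 = 77/12
  d10 = d9/2 = 77/24
  d11 = d7/5 = 59/12
Walk from origin (0, 0):
  seg 1: up by d7 = 295/12 → (0, 295/12)
  seg 2: down by d4 = 16/3 → (0, 77/4)
  seg 3: down by d10 = 77/24 → (0, 385/24)
  seg 4: down by d11 = 59/12 → (0, 89/8)
  seg 5: down by d1 = 7/4 → (0, 75/8)

d5 = -9/4
d6 = -9/20
d7 = 295/12
d8 = 52/3
d9 = 77/12
d10 = 77/24
d11 = 59/12
endpoint = (0, 75/8)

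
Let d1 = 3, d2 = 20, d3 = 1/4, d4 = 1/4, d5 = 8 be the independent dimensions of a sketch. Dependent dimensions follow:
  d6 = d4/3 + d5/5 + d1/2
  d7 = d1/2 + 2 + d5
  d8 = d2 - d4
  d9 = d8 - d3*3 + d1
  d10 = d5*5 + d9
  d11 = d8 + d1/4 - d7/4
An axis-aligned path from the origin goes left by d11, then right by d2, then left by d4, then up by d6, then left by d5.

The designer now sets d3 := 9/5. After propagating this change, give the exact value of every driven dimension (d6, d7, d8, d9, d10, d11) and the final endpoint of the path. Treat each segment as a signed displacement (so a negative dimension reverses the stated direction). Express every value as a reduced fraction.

d6 = 191/60
d7 = 23/2
d8 = 79/4
d9 = 347/20
d10 = 1147/20
d11 = 141/8
endpoint = (-47/8, 191/60)

Apply edit: d3 := 9/5
  d6 = d4/3 + d5/5 + d1/2 = 191/60
  d7 = d1/2 + 2 + d5 = 23/2
  d8 = d2 - d4 = 79/4
  d9 = d8 - d3*3 + d1 = 347/20
  d10 = d5*5 + d9 = 1147/20
  d11 = d8 + d1/4 - d7/4 = 141/8
Walk from origin (0, 0):
  seg 1: left by d11 = 141/8 → (-141/8, 0)
  seg 2: right by d2 = 20 → (19/8, 0)
  seg 3: left by d4 = 1/4 → (17/8, 0)
  seg 4: up by d6 = 191/60 → (17/8, 191/60)
  seg 5: left by d5 = 8 → (-47/8, 191/60)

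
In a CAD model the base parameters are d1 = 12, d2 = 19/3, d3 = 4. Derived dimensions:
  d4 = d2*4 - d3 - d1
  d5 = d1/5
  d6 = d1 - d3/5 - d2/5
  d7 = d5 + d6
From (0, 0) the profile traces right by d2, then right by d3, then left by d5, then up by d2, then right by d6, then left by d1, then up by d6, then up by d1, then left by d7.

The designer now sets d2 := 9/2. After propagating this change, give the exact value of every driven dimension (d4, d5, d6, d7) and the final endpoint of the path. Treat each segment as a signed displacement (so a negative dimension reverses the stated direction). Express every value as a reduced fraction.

Apply edit: d2 := 9/2
  d4 = d2*4 - d3 - d1 = 2
  d5 = d1/5 = 12/5
  d6 = d1 - d3/5 - d2/5 = 103/10
  d7 = d5 + d6 = 127/10
Walk from origin (0, 0):
  seg 1: right by d2 = 9/2 → (9/2, 0)
  seg 2: right by d3 = 4 → (17/2, 0)
  seg 3: left by d5 = 12/5 → (61/10, 0)
  seg 4: up by d2 = 9/2 → (61/10, 9/2)
  seg 5: right by d6 = 103/10 → (82/5, 9/2)
  seg 6: left by d1 = 12 → (22/5, 9/2)
  seg 7: up by d6 = 103/10 → (22/5, 74/5)
  seg 8: up by d1 = 12 → (22/5, 134/5)
  seg 9: left by d7 = 127/10 → (-83/10, 134/5)

d4 = 2
d5 = 12/5
d6 = 103/10
d7 = 127/10
endpoint = (-83/10, 134/5)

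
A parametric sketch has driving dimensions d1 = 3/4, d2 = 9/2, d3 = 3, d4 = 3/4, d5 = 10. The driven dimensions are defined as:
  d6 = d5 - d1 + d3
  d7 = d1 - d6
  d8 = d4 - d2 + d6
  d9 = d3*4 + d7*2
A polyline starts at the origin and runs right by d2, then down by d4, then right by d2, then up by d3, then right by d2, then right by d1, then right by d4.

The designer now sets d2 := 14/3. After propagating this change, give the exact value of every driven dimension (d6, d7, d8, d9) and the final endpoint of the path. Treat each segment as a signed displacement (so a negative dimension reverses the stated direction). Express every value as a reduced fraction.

Apply edit: d2 := 14/3
  d6 = d5 - d1 + d3 = 49/4
  d7 = d1 - d6 = -23/2
  d8 = d4 - d2 + d6 = 25/3
  d9 = d3*4 + d7*2 = -11
Walk from origin (0, 0):
  seg 1: right by d2 = 14/3 → (14/3, 0)
  seg 2: down by d4 = 3/4 → (14/3, -3/4)
  seg 3: right by d2 = 14/3 → (28/3, -3/4)
  seg 4: up by d3 = 3 → (28/3, 9/4)
  seg 5: right by d2 = 14/3 → (14, 9/4)
  seg 6: right by d1 = 3/4 → (59/4, 9/4)
  seg 7: right by d4 = 3/4 → (31/2, 9/4)

d6 = 49/4
d7 = -23/2
d8 = 25/3
d9 = -11
endpoint = (31/2, 9/4)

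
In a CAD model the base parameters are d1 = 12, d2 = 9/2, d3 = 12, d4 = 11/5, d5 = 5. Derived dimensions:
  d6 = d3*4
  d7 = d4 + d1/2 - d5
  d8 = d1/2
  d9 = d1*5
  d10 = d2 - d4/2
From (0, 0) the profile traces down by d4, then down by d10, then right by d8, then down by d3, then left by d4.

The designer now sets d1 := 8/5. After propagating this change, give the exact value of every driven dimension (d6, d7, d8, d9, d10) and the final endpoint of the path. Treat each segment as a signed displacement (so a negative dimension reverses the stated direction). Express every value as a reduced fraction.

d6 = 48
d7 = -2
d8 = 4/5
d9 = 8
d10 = 17/5
endpoint = (-7/5, -88/5)

Apply edit: d1 := 8/5
  d6 = d3*4 = 48
  d7 = d4 + d1/2 - d5 = -2
  d8 = d1/2 = 4/5
  d9 = d1*5 = 8
  d10 = d2 - d4/2 = 17/5
Walk from origin (0, 0):
  seg 1: down by d4 = 11/5 → (0, -11/5)
  seg 2: down by d10 = 17/5 → (0, -28/5)
  seg 3: right by d8 = 4/5 → (4/5, -28/5)
  seg 4: down by d3 = 12 → (4/5, -88/5)
  seg 5: left by d4 = 11/5 → (-7/5, -88/5)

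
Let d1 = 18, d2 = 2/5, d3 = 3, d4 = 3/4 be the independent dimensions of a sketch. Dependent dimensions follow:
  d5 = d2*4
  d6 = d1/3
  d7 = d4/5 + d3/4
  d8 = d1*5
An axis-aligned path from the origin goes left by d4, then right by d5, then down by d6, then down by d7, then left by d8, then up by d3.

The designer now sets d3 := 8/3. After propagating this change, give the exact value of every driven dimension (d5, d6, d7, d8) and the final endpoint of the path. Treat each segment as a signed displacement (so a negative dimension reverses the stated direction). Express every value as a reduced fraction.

d5 = 8/5
d6 = 6
d7 = 49/60
d8 = 90
endpoint = (-1783/20, -83/20)

Apply edit: d3 := 8/3
  d5 = d2*4 = 8/5
  d6 = d1/3 = 6
  d7 = d4/5 + d3/4 = 49/60
  d8 = d1*5 = 90
Walk from origin (0, 0):
  seg 1: left by d4 = 3/4 → (-3/4, 0)
  seg 2: right by d5 = 8/5 → (17/20, 0)
  seg 3: down by d6 = 6 → (17/20, -6)
  seg 4: down by d7 = 49/60 → (17/20, -409/60)
  seg 5: left by d8 = 90 → (-1783/20, -409/60)
  seg 6: up by d3 = 8/3 → (-1783/20, -83/20)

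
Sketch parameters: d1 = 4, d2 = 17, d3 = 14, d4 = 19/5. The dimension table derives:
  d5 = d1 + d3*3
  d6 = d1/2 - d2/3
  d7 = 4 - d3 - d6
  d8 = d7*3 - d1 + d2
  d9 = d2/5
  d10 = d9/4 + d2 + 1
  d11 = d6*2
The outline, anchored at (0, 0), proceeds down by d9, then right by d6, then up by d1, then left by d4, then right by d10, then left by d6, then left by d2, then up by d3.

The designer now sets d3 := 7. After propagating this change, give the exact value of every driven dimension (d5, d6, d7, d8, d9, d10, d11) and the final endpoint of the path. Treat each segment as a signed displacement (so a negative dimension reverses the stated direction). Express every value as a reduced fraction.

Apply edit: d3 := 7
  d5 = d1 + d3*3 = 25
  d6 = d1/2 - d2/3 = -11/3
  d7 = 4 - d3 - d6 = 2/3
  d8 = d7*3 - d1 + d2 = 15
  d9 = d2/5 = 17/5
  d10 = d9/4 + d2 + 1 = 377/20
  d11 = d6*2 = -22/3
Walk from origin (0, 0):
  seg 1: down by d9 = 17/5 → (0, -17/5)
  seg 2: right by d6 = -11/3 → (-11/3, -17/5)
  seg 3: up by d1 = 4 → (-11/3, 3/5)
  seg 4: left by d4 = 19/5 → (-112/15, 3/5)
  seg 5: right by d10 = 377/20 → (683/60, 3/5)
  seg 6: left by d6 = -11/3 → (301/20, 3/5)
  seg 7: left by d2 = 17 → (-39/20, 3/5)
  seg 8: up by d3 = 7 → (-39/20, 38/5)

d5 = 25
d6 = -11/3
d7 = 2/3
d8 = 15
d9 = 17/5
d10 = 377/20
d11 = -22/3
endpoint = (-39/20, 38/5)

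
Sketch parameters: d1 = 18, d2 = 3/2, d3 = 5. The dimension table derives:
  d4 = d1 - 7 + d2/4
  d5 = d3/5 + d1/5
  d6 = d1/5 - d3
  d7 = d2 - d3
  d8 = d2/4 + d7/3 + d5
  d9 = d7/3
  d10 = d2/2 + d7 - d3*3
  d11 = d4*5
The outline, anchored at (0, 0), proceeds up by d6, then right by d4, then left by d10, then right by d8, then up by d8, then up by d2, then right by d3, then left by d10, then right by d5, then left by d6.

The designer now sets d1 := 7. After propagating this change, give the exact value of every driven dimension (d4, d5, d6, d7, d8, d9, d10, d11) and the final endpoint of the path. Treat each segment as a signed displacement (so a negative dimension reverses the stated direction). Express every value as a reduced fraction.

Apply edit: d1 := 7
  d4 = d1 - 7 + d2/4 = 3/8
  d5 = d3/5 + d1/5 = 12/5
  d6 = d1/5 - d3 = -18/5
  d7 = d2 - d3 = -7/2
  d8 = d2/4 + d7/3 + d5 = 193/120
  d9 = d7/3 = -7/6
  d10 = d2/2 + d7 - d3*3 = -71/4
  d11 = d4*5 = 15/8
Walk from origin (0, 0):
  seg 1: up by d6 = -18/5 → (0, -18/5)
  seg 2: right by d4 = 3/8 → (3/8, -18/5)
  seg 3: left by d10 = -71/4 → (145/8, -18/5)
  seg 4: right by d8 = 193/120 → (296/15, -18/5)
  seg 5: up by d8 = 193/120 → (296/15, -239/120)
  seg 6: up by d2 = 3/2 → (296/15, -59/120)
  seg 7: right by d3 = 5 → (371/15, -59/120)
  seg 8: left by d10 = -71/4 → (2549/60, -59/120)
  seg 9: right by d5 = 12/5 → (2693/60, -59/120)
  seg 10: left by d6 = -18/5 → (2909/60, -59/120)

d4 = 3/8
d5 = 12/5
d6 = -18/5
d7 = -7/2
d8 = 193/120
d9 = -7/6
d10 = -71/4
d11 = 15/8
endpoint = (2909/60, -59/120)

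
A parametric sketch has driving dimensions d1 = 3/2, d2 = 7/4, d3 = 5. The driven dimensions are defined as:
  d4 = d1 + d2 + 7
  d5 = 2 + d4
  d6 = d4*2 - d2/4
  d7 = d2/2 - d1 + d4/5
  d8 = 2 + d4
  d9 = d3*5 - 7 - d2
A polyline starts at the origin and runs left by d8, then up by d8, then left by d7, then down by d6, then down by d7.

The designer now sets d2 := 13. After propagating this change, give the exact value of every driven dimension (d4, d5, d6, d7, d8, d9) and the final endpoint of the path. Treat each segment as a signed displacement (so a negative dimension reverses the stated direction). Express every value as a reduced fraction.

Apply edit: d2 := 13
  d4 = d1 + d2 + 7 = 43/2
  d5 = 2 + d4 = 47/2
  d6 = d4*2 - d2/4 = 159/4
  d7 = d2/2 - d1 + d4/5 = 93/10
  d8 = 2 + d4 = 47/2
  d9 = d3*5 - 7 - d2 = 5
Walk from origin (0, 0):
  seg 1: left by d8 = 47/2 → (-47/2, 0)
  seg 2: up by d8 = 47/2 → (-47/2, 47/2)
  seg 3: left by d7 = 93/10 → (-164/5, 47/2)
  seg 4: down by d6 = 159/4 → (-164/5, -65/4)
  seg 5: down by d7 = 93/10 → (-164/5, -511/20)

d4 = 43/2
d5 = 47/2
d6 = 159/4
d7 = 93/10
d8 = 47/2
d9 = 5
endpoint = (-164/5, -511/20)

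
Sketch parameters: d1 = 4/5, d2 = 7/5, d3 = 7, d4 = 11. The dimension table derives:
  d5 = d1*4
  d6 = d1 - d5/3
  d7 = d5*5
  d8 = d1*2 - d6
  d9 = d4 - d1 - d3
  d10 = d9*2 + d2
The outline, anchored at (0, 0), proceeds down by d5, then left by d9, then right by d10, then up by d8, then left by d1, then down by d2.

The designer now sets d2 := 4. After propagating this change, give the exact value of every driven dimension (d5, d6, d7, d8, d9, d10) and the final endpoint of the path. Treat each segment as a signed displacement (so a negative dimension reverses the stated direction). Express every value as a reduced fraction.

d5 = 16/5
d6 = -4/15
d7 = 16
d8 = 28/15
d9 = 16/5
d10 = 52/5
endpoint = (32/5, -16/3)

Apply edit: d2 := 4
  d5 = d1*4 = 16/5
  d6 = d1 - d5/3 = -4/15
  d7 = d5*5 = 16
  d8 = d1*2 - d6 = 28/15
  d9 = d4 - d1 - d3 = 16/5
  d10 = d9*2 + d2 = 52/5
Walk from origin (0, 0):
  seg 1: down by d5 = 16/5 → (0, -16/5)
  seg 2: left by d9 = 16/5 → (-16/5, -16/5)
  seg 3: right by d10 = 52/5 → (36/5, -16/5)
  seg 4: up by d8 = 28/15 → (36/5, -4/3)
  seg 5: left by d1 = 4/5 → (32/5, -4/3)
  seg 6: down by d2 = 4 → (32/5, -16/3)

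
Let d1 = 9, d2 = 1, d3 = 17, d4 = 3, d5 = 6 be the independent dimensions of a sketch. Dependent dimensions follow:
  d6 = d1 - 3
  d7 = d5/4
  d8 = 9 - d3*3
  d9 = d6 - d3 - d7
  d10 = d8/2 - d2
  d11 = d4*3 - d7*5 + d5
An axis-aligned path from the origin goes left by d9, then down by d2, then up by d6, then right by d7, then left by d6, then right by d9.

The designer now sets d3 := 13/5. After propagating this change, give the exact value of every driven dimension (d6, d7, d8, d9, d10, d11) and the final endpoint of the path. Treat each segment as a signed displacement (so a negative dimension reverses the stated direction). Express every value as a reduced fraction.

d6 = 6
d7 = 3/2
d8 = 6/5
d9 = 19/10
d10 = -2/5
d11 = 15/2
endpoint = (-9/2, 5)

Apply edit: d3 := 13/5
  d6 = d1 - 3 = 6
  d7 = d5/4 = 3/2
  d8 = 9 - d3*3 = 6/5
  d9 = d6 - d3 - d7 = 19/10
  d10 = d8/2 - d2 = -2/5
  d11 = d4*3 - d7*5 + d5 = 15/2
Walk from origin (0, 0):
  seg 1: left by d9 = 19/10 → (-19/10, 0)
  seg 2: down by d2 = 1 → (-19/10, -1)
  seg 3: up by d6 = 6 → (-19/10, 5)
  seg 4: right by d7 = 3/2 → (-2/5, 5)
  seg 5: left by d6 = 6 → (-32/5, 5)
  seg 6: right by d9 = 19/10 → (-9/2, 5)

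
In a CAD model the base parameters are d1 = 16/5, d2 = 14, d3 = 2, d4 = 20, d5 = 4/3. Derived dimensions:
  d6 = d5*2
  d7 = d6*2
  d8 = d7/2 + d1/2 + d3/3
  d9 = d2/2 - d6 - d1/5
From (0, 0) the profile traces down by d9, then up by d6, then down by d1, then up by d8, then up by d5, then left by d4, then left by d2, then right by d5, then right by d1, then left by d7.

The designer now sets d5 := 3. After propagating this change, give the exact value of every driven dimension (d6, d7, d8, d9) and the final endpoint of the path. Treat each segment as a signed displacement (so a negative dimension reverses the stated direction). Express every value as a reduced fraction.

Apply edit: d5 := 3
  d6 = d5*2 = 6
  d7 = d6*2 = 12
  d8 = d7/2 + d1/2 + d3/3 = 124/15
  d9 = d2/2 - d6 - d1/5 = 9/25
Walk from origin (0, 0):
  seg 1: down by d9 = 9/25 → (0, -9/25)
  seg 2: up by d6 = 6 → (0, 141/25)
  seg 3: down by d1 = 16/5 → (0, 61/25)
  seg 4: up by d8 = 124/15 → (0, 803/75)
  seg 5: up by d5 = 3 → (0, 1028/75)
  seg 6: left by d4 = 20 → (-20, 1028/75)
  seg 7: left by d2 = 14 → (-34, 1028/75)
  seg 8: right by d5 = 3 → (-31, 1028/75)
  seg 9: right by d1 = 16/5 → (-139/5, 1028/75)
  seg 10: left by d7 = 12 → (-199/5, 1028/75)

d6 = 6
d7 = 12
d8 = 124/15
d9 = 9/25
endpoint = (-199/5, 1028/75)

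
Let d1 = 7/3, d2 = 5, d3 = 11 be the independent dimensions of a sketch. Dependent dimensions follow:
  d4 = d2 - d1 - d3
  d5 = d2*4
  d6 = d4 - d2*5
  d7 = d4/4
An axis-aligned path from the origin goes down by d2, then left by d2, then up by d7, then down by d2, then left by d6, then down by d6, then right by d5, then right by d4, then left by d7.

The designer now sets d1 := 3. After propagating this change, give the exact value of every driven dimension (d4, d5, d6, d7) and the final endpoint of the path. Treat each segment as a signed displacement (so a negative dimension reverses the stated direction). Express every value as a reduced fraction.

d4 = -9
d5 = 20
d6 = -34
d7 = -9/4
endpoint = (169/4, 87/4)

Apply edit: d1 := 3
  d4 = d2 - d1 - d3 = -9
  d5 = d2*4 = 20
  d6 = d4 - d2*5 = -34
  d7 = d4/4 = -9/4
Walk from origin (0, 0):
  seg 1: down by d2 = 5 → (0, -5)
  seg 2: left by d2 = 5 → (-5, -5)
  seg 3: up by d7 = -9/4 → (-5, -29/4)
  seg 4: down by d2 = 5 → (-5, -49/4)
  seg 5: left by d6 = -34 → (29, -49/4)
  seg 6: down by d6 = -34 → (29, 87/4)
  seg 7: right by d5 = 20 → (49, 87/4)
  seg 8: right by d4 = -9 → (40, 87/4)
  seg 9: left by d7 = -9/4 → (169/4, 87/4)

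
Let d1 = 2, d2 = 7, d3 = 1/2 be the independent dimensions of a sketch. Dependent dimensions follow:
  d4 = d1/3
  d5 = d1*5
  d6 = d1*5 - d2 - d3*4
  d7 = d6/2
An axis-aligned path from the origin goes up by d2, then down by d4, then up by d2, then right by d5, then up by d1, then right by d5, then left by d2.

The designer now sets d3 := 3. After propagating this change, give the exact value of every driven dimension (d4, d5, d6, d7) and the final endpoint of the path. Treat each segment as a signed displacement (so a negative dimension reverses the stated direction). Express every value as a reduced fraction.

d4 = 2/3
d5 = 10
d6 = -9
d7 = -9/2
endpoint = (13, 46/3)

Apply edit: d3 := 3
  d4 = d1/3 = 2/3
  d5 = d1*5 = 10
  d6 = d1*5 - d2 - d3*4 = -9
  d7 = d6/2 = -9/2
Walk from origin (0, 0):
  seg 1: up by d2 = 7 → (0, 7)
  seg 2: down by d4 = 2/3 → (0, 19/3)
  seg 3: up by d2 = 7 → (0, 40/3)
  seg 4: right by d5 = 10 → (10, 40/3)
  seg 5: up by d1 = 2 → (10, 46/3)
  seg 6: right by d5 = 10 → (20, 46/3)
  seg 7: left by d2 = 7 → (13, 46/3)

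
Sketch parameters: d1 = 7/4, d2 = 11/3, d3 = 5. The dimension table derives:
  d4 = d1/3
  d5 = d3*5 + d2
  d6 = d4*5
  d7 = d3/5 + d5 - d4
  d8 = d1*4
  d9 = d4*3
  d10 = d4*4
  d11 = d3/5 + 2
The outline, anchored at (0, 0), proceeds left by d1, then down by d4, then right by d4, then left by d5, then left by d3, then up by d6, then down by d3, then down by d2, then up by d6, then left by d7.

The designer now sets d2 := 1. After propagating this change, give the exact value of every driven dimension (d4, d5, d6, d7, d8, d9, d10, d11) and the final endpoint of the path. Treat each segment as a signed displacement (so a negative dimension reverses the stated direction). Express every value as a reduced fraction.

Apply edit: d2 := 1
  d4 = d1/3 = 7/12
  d5 = d3*5 + d2 = 26
  d6 = d4*5 = 35/12
  d7 = d3/5 + d5 - d4 = 317/12
  d8 = d1*4 = 7
  d9 = d4*3 = 7/4
  d10 = d4*4 = 7/3
  d11 = d3/5 + 2 = 3
Walk from origin (0, 0):
  seg 1: left by d1 = 7/4 → (-7/4, 0)
  seg 2: down by d4 = 7/12 → (-7/4, -7/12)
  seg 3: right by d4 = 7/12 → (-7/6, -7/12)
  seg 4: left by d5 = 26 → (-163/6, -7/12)
  seg 5: left by d3 = 5 → (-193/6, -7/12)
  seg 6: up by d6 = 35/12 → (-193/6, 7/3)
  seg 7: down by d3 = 5 → (-193/6, -8/3)
  seg 8: down by d2 = 1 → (-193/6, -11/3)
  seg 9: up by d6 = 35/12 → (-193/6, -3/4)
  seg 10: left by d7 = 317/12 → (-703/12, -3/4)

d4 = 7/12
d5 = 26
d6 = 35/12
d7 = 317/12
d8 = 7
d9 = 7/4
d10 = 7/3
d11 = 3
endpoint = (-703/12, -3/4)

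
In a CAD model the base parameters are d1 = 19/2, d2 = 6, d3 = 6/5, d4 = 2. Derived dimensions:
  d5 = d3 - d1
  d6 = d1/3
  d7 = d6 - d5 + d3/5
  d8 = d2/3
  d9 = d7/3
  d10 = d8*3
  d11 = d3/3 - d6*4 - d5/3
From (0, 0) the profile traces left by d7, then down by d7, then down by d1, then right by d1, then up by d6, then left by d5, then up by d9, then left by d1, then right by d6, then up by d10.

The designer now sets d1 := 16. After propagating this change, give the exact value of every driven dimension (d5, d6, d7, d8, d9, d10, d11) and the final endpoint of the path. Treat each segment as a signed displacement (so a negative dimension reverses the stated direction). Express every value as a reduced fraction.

Apply edit: d1 := 16
  d5 = d3 - d1 = -74/5
  d6 = d1/3 = 16/3
  d7 = d6 - d5 + d3/5 = 1528/75
  d8 = d2/3 = 2
  d9 = d7/3 = 1528/225
  d10 = d8*3 = 6
  d11 = d3/3 - d6*4 - d5/3 = -16
Walk from origin (0, 0):
  seg 1: left by d7 = 1528/75 → (-1528/75, 0)
  seg 2: down by d7 = 1528/75 → (-1528/75, -1528/75)
  seg 3: down by d1 = 16 → (-1528/75, -2728/75)
  seg 4: right by d1 = 16 → (-328/75, -2728/75)
  seg 5: up by d6 = 16/3 → (-328/75, -776/25)
  seg 6: left by d5 = -74/5 → (782/75, -776/25)
  seg 7: up by d9 = 1528/225 → (782/75, -5456/225)
  seg 8: left by d1 = 16 → (-418/75, -5456/225)
  seg 9: right by d6 = 16/3 → (-6/25, -5456/225)
  seg 10: up by d10 = 6 → (-6/25, -4106/225)

d5 = -74/5
d6 = 16/3
d7 = 1528/75
d8 = 2
d9 = 1528/225
d10 = 6
d11 = -16
endpoint = (-6/25, -4106/225)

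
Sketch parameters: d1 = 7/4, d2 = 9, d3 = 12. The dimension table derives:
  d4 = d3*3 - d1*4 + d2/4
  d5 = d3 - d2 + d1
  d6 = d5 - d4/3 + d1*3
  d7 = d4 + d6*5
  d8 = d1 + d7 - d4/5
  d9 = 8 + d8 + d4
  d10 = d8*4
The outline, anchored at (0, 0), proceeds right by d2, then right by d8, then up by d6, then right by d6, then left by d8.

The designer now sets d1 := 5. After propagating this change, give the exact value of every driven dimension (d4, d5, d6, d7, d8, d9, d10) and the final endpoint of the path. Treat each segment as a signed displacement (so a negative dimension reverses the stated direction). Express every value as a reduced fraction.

d4 = 73/4
d5 = 8
d6 = 203/12
d7 = 617/6
d8 = 6251/60
d9 = 3913/30
d10 = 6251/15
endpoint = (311/12, 203/12)

Apply edit: d1 := 5
  d4 = d3*3 - d1*4 + d2/4 = 73/4
  d5 = d3 - d2 + d1 = 8
  d6 = d5 - d4/3 + d1*3 = 203/12
  d7 = d4 + d6*5 = 617/6
  d8 = d1 + d7 - d4/5 = 6251/60
  d9 = 8 + d8 + d4 = 3913/30
  d10 = d8*4 = 6251/15
Walk from origin (0, 0):
  seg 1: right by d2 = 9 → (9, 0)
  seg 2: right by d8 = 6251/60 → (6791/60, 0)
  seg 3: up by d6 = 203/12 → (6791/60, 203/12)
  seg 4: right by d6 = 203/12 → (1301/10, 203/12)
  seg 5: left by d8 = 6251/60 → (311/12, 203/12)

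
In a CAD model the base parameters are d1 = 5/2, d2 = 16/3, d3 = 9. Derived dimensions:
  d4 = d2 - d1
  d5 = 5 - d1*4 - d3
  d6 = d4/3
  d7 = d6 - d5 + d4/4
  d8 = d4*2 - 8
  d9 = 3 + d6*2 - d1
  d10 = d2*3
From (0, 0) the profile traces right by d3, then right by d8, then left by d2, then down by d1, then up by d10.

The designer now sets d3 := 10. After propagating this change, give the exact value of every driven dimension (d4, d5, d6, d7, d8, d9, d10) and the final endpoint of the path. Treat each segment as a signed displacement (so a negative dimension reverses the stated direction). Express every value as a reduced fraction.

Apply edit: d3 := 10
  d4 = d2 - d1 = 17/6
  d5 = 5 - d1*4 - d3 = -15
  d6 = d4/3 = 17/18
  d7 = d6 - d5 + d4/4 = 1199/72
  d8 = d4*2 - 8 = -7/3
  d9 = 3 + d6*2 - d1 = 43/18
  d10 = d2*3 = 16
Walk from origin (0, 0):
  seg 1: right by d3 = 10 → (10, 0)
  seg 2: right by d8 = -7/3 → (23/3, 0)
  seg 3: left by d2 = 16/3 → (7/3, 0)
  seg 4: down by d1 = 5/2 → (7/3, -5/2)
  seg 5: up by d10 = 16 → (7/3, 27/2)

d4 = 17/6
d5 = -15
d6 = 17/18
d7 = 1199/72
d8 = -7/3
d9 = 43/18
d10 = 16
endpoint = (7/3, 27/2)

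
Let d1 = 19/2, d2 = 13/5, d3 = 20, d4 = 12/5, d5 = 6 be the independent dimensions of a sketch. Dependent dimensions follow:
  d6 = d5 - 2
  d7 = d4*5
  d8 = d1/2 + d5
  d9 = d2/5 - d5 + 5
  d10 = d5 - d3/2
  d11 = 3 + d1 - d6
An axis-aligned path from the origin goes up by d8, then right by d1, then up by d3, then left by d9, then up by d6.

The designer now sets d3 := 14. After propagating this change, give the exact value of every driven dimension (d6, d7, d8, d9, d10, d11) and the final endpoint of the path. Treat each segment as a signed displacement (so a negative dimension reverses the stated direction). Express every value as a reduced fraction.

d6 = 4
d7 = 12
d8 = 43/4
d9 = -12/25
d10 = -1
d11 = 17/2
endpoint = (499/50, 115/4)

Apply edit: d3 := 14
  d6 = d5 - 2 = 4
  d7 = d4*5 = 12
  d8 = d1/2 + d5 = 43/4
  d9 = d2/5 - d5 + 5 = -12/25
  d10 = d5 - d3/2 = -1
  d11 = 3 + d1 - d6 = 17/2
Walk from origin (0, 0):
  seg 1: up by d8 = 43/4 → (0, 43/4)
  seg 2: right by d1 = 19/2 → (19/2, 43/4)
  seg 3: up by d3 = 14 → (19/2, 99/4)
  seg 4: left by d9 = -12/25 → (499/50, 99/4)
  seg 5: up by d6 = 4 → (499/50, 115/4)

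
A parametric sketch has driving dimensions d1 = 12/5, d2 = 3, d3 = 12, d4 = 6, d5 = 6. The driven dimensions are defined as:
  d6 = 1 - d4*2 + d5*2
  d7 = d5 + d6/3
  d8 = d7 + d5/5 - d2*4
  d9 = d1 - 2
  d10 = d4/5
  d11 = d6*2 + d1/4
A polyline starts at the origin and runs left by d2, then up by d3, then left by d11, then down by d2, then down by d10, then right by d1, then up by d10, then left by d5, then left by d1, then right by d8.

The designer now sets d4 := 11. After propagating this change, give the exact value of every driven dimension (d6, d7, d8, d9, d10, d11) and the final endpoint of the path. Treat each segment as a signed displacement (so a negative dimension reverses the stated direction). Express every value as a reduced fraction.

Apply edit: d4 := 11
  d6 = 1 - d4*2 + d5*2 = -9
  d7 = d5 + d6/3 = 3
  d8 = d7 + d5/5 - d2*4 = -39/5
  d9 = d1 - 2 = 2/5
  d10 = d4/5 = 11/5
  d11 = d6*2 + d1/4 = -87/5
Walk from origin (0, 0):
  seg 1: left by d2 = 3 → (-3, 0)
  seg 2: up by d3 = 12 → (-3, 12)
  seg 3: left by d11 = -87/5 → (72/5, 12)
  seg 4: down by d2 = 3 → (72/5, 9)
  seg 5: down by d10 = 11/5 → (72/5, 34/5)
  seg 6: right by d1 = 12/5 → (84/5, 34/5)
  seg 7: up by d10 = 11/5 → (84/5, 9)
  seg 8: left by d5 = 6 → (54/5, 9)
  seg 9: left by d1 = 12/5 → (42/5, 9)
  seg 10: right by d8 = -39/5 → (3/5, 9)

d6 = -9
d7 = 3
d8 = -39/5
d9 = 2/5
d10 = 11/5
d11 = -87/5
endpoint = (3/5, 9)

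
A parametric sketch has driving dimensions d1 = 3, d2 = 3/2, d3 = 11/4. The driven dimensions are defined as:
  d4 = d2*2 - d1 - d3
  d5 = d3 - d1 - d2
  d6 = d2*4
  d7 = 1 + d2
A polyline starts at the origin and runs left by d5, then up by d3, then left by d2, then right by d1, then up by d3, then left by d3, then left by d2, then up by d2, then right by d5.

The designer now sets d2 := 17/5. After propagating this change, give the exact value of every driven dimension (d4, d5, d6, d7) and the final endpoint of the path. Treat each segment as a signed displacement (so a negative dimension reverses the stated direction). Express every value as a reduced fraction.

d4 = 21/20
d5 = -73/20
d6 = 68/5
d7 = 22/5
endpoint = (-131/20, 89/10)

Apply edit: d2 := 17/5
  d4 = d2*2 - d1 - d3 = 21/20
  d5 = d3 - d1 - d2 = -73/20
  d6 = d2*4 = 68/5
  d7 = 1 + d2 = 22/5
Walk from origin (0, 0):
  seg 1: left by d5 = -73/20 → (73/20, 0)
  seg 2: up by d3 = 11/4 → (73/20, 11/4)
  seg 3: left by d2 = 17/5 → (1/4, 11/4)
  seg 4: right by d1 = 3 → (13/4, 11/4)
  seg 5: up by d3 = 11/4 → (13/4, 11/2)
  seg 6: left by d3 = 11/4 → (1/2, 11/2)
  seg 7: left by d2 = 17/5 → (-29/10, 11/2)
  seg 8: up by d2 = 17/5 → (-29/10, 89/10)
  seg 9: right by d5 = -73/20 → (-131/20, 89/10)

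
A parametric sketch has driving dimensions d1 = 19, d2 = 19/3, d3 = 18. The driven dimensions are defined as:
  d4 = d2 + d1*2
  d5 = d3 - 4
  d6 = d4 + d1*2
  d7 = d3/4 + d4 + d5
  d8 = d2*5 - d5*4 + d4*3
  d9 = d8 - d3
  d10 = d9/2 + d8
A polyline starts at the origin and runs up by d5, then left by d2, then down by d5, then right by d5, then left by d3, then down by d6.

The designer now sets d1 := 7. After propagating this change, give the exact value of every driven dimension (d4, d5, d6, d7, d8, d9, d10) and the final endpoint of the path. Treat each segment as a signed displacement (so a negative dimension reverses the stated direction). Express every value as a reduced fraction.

Apply edit: d1 := 7
  d4 = d2 + d1*2 = 61/3
  d5 = d3 - 4 = 14
  d6 = d4 + d1*2 = 103/3
  d7 = d3/4 + d4 + d5 = 233/6
  d8 = d2*5 - d5*4 + d4*3 = 110/3
  d9 = d8 - d3 = 56/3
  d10 = d9/2 + d8 = 46
Walk from origin (0, 0):
  seg 1: up by d5 = 14 → (0, 14)
  seg 2: left by d2 = 19/3 → (-19/3, 14)
  seg 3: down by d5 = 14 → (-19/3, 0)
  seg 4: right by d5 = 14 → (23/3, 0)
  seg 5: left by d3 = 18 → (-31/3, 0)
  seg 6: down by d6 = 103/3 → (-31/3, -103/3)

d4 = 61/3
d5 = 14
d6 = 103/3
d7 = 233/6
d8 = 110/3
d9 = 56/3
d10 = 46
endpoint = (-31/3, -103/3)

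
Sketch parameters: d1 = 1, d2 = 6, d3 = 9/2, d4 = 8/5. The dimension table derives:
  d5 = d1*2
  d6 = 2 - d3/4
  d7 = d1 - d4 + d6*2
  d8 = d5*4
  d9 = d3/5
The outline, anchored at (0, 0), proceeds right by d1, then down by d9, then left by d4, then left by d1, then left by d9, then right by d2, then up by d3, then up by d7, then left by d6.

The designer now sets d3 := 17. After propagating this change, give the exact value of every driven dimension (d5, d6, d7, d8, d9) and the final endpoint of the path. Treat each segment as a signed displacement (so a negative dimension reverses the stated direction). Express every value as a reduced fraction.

d5 = 2
d6 = -9/4
d7 = -51/10
d8 = 8
d9 = 17/5
endpoint = (13/4, 17/2)

Apply edit: d3 := 17
  d5 = d1*2 = 2
  d6 = 2 - d3/4 = -9/4
  d7 = d1 - d4 + d6*2 = -51/10
  d8 = d5*4 = 8
  d9 = d3/5 = 17/5
Walk from origin (0, 0):
  seg 1: right by d1 = 1 → (1, 0)
  seg 2: down by d9 = 17/5 → (1, -17/5)
  seg 3: left by d4 = 8/5 → (-3/5, -17/5)
  seg 4: left by d1 = 1 → (-8/5, -17/5)
  seg 5: left by d9 = 17/5 → (-5, -17/5)
  seg 6: right by d2 = 6 → (1, -17/5)
  seg 7: up by d3 = 17 → (1, 68/5)
  seg 8: up by d7 = -51/10 → (1, 17/2)
  seg 9: left by d6 = -9/4 → (13/4, 17/2)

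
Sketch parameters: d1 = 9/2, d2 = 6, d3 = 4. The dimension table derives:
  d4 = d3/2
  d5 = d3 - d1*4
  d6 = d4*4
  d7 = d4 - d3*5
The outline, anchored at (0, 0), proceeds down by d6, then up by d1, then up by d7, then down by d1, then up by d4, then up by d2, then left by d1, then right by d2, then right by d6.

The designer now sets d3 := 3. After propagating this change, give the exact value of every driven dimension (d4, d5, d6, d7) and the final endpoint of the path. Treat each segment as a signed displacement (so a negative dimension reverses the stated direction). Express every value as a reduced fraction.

Apply edit: d3 := 3
  d4 = d3/2 = 3/2
  d5 = d3 - d1*4 = -15
  d6 = d4*4 = 6
  d7 = d4 - d3*5 = -27/2
Walk from origin (0, 0):
  seg 1: down by d6 = 6 → (0, -6)
  seg 2: up by d1 = 9/2 → (0, -3/2)
  seg 3: up by d7 = -27/2 → (0, -15)
  seg 4: down by d1 = 9/2 → (0, -39/2)
  seg 5: up by d4 = 3/2 → (0, -18)
  seg 6: up by d2 = 6 → (0, -12)
  seg 7: left by d1 = 9/2 → (-9/2, -12)
  seg 8: right by d2 = 6 → (3/2, -12)
  seg 9: right by d6 = 6 → (15/2, -12)

d4 = 3/2
d5 = -15
d6 = 6
d7 = -27/2
endpoint = (15/2, -12)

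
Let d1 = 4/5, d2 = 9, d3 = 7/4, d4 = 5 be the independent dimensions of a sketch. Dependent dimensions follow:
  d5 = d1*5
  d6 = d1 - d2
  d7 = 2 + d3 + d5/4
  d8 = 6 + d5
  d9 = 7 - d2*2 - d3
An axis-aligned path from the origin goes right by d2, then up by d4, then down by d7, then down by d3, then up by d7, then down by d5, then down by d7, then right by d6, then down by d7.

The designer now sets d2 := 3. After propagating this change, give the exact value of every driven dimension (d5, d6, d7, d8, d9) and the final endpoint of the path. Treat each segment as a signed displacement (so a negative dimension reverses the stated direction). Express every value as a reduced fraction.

d5 = 4
d6 = -11/5
d7 = 19/4
d8 = 10
d9 = -3/4
endpoint = (4/5, -41/4)

Apply edit: d2 := 3
  d5 = d1*5 = 4
  d6 = d1 - d2 = -11/5
  d7 = 2 + d3 + d5/4 = 19/4
  d8 = 6 + d5 = 10
  d9 = 7 - d2*2 - d3 = -3/4
Walk from origin (0, 0):
  seg 1: right by d2 = 3 → (3, 0)
  seg 2: up by d4 = 5 → (3, 5)
  seg 3: down by d7 = 19/4 → (3, 1/4)
  seg 4: down by d3 = 7/4 → (3, -3/2)
  seg 5: up by d7 = 19/4 → (3, 13/4)
  seg 6: down by d5 = 4 → (3, -3/4)
  seg 7: down by d7 = 19/4 → (3, -11/2)
  seg 8: right by d6 = -11/5 → (4/5, -11/2)
  seg 9: down by d7 = 19/4 → (4/5, -41/4)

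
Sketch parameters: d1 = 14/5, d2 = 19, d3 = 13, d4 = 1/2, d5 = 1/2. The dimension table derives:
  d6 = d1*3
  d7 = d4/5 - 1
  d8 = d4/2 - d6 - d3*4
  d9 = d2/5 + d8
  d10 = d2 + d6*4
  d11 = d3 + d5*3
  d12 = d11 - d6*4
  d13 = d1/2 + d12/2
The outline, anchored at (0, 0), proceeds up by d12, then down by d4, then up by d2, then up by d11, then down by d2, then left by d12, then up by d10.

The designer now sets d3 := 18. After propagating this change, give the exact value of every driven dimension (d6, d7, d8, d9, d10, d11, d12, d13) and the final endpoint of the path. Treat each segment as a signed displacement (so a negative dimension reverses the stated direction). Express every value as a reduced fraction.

d6 = 42/5
d7 = -9/10
d8 = -1603/20
d9 = -1527/20
d10 = 263/5
d11 = 39/2
d12 = -141/10
d13 = -113/20
endpoint = (141/10, 115/2)

Apply edit: d3 := 18
  d6 = d1*3 = 42/5
  d7 = d4/5 - 1 = -9/10
  d8 = d4/2 - d6 - d3*4 = -1603/20
  d9 = d2/5 + d8 = -1527/20
  d10 = d2 + d6*4 = 263/5
  d11 = d3 + d5*3 = 39/2
  d12 = d11 - d6*4 = -141/10
  d13 = d1/2 + d12/2 = -113/20
Walk from origin (0, 0):
  seg 1: up by d12 = -141/10 → (0, -141/10)
  seg 2: down by d4 = 1/2 → (0, -73/5)
  seg 3: up by d2 = 19 → (0, 22/5)
  seg 4: up by d11 = 39/2 → (0, 239/10)
  seg 5: down by d2 = 19 → (0, 49/10)
  seg 6: left by d12 = -141/10 → (141/10, 49/10)
  seg 7: up by d10 = 263/5 → (141/10, 115/2)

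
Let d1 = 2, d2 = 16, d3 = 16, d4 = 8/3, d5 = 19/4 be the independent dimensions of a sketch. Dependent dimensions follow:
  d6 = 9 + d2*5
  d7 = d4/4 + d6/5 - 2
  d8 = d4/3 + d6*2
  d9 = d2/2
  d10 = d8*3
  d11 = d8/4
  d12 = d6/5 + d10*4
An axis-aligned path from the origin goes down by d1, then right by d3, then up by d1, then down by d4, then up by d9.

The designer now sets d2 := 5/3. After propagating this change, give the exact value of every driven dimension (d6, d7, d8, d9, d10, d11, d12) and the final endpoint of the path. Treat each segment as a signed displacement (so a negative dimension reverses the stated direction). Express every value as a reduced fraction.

d6 = 52/3
d7 = 32/15
d8 = 320/9
d9 = 5/6
d10 = 320/3
d11 = 80/9
d12 = 6452/15
endpoint = (16, -11/6)

Apply edit: d2 := 5/3
  d6 = 9 + d2*5 = 52/3
  d7 = d4/4 + d6/5 - 2 = 32/15
  d8 = d4/3 + d6*2 = 320/9
  d9 = d2/2 = 5/6
  d10 = d8*3 = 320/3
  d11 = d8/4 = 80/9
  d12 = d6/5 + d10*4 = 6452/15
Walk from origin (0, 0):
  seg 1: down by d1 = 2 → (0, -2)
  seg 2: right by d3 = 16 → (16, -2)
  seg 3: up by d1 = 2 → (16, 0)
  seg 4: down by d4 = 8/3 → (16, -8/3)
  seg 5: up by d9 = 5/6 → (16, -11/6)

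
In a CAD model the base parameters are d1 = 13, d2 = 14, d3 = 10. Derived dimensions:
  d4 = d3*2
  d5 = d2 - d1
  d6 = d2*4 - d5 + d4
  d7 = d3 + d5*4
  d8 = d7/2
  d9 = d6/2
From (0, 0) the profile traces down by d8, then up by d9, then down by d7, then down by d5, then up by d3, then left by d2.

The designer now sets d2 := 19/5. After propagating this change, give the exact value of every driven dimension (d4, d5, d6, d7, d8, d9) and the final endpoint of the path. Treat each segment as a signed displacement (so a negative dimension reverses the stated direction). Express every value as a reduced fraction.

Apply edit: d2 := 19/5
  d4 = d3*2 = 20
  d5 = d2 - d1 = -46/5
  d6 = d2*4 - d5 + d4 = 222/5
  d7 = d3 + d5*4 = -134/5
  d8 = d7/2 = -67/5
  d9 = d6/2 = 111/5
Walk from origin (0, 0):
  seg 1: down by d8 = -67/5 → (0, 67/5)
  seg 2: up by d9 = 111/5 → (0, 178/5)
  seg 3: down by d7 = -134/5 → (0, 312/5)
  seg 4: down by d5 = -46/5 → (0, 358/5)
  seg 5: up by d3 = 10 → (0, 408/5)
  seg 6: left by d2 = 19/5 → (-19/5, 408/5)

d4 = 20
d5 = -46/5
d6 = 222/5
d7 = -134/5
d8 = -67/5
d9 = 111/5
endpoint = (-19/5, 408/5)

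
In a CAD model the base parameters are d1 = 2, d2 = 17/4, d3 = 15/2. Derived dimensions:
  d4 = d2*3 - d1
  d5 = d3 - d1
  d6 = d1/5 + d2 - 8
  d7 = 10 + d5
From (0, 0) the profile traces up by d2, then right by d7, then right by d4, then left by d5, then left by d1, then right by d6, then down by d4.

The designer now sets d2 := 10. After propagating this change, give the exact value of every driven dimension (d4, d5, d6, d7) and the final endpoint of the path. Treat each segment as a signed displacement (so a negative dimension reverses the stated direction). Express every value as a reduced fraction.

Apply edit: d2 := 10
  d4 = d2*3 - d1 = 28
  d5 = d3 - d1 = 11/2
  d6 = d1/5 + d2 - 8 = 12/5
  d7 = 10 + d5 = 31/2
Walk from origin (0, 0):
  seg 1: up by d2 = 10 → (0, 10)
  seg 2: right by d7 = 31/2 → (31/2, 10)
  seg 3: right by d4 = 28 → (87/2, 10)
  seg 4: left by d5 = 11/2 → (38, 10)
  seg 5: left by d1 = 2 → (36, 10)
  seg 6: right by d6 = 12/5 → (192/5, 10)
  seg 7: down by d4 = 28 → (192/5, -18)

d4 = 28
d5 = 11/2
d6 = 12/5
d7 = 31/2
endpoint = (192/5, -18)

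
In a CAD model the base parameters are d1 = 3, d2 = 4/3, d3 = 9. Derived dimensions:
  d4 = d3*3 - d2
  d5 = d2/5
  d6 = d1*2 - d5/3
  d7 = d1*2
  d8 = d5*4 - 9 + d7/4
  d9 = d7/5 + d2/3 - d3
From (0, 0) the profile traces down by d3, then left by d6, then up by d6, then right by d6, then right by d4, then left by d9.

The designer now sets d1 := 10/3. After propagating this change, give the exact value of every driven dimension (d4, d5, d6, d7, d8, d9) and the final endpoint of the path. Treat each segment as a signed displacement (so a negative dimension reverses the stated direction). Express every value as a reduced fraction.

Apply edit: d1 := 10/3
  d4 = d3*3 - d2 = 77/3
  d5 = d2/5 = 4/15
  d6 = d1*2 - d5/3 = 296/45
  d7 = d1*2 = 20/3
  d8 = d5*4 - 9 + d7/4 = -94/15
  d9 = d7/5 + d2/3 - d3 = -65/9
Walk from origin (0, 0):
  seg 1: down by d3 = 9 → (0, -9)
  seg 2: left by d6 = 296/45 → (-296/45, -9)
  seg 3: up by d6 = 296/45 → (-296/45, -109/45)
  seg 4: right by d6 = 296/45 → (0, -109/45)
  seg 5: right by d4 = 77/3 → (77/3, -109/45)
  seg 6: left by d9 = -65/9 → (296/9, -109/45)

d4 = 77/3
d5 = 4/15
d6 = 296/45
d7 = 20/3
d8 = -94/15
d9 = -65/9
endpoint = (296/9, -109/45)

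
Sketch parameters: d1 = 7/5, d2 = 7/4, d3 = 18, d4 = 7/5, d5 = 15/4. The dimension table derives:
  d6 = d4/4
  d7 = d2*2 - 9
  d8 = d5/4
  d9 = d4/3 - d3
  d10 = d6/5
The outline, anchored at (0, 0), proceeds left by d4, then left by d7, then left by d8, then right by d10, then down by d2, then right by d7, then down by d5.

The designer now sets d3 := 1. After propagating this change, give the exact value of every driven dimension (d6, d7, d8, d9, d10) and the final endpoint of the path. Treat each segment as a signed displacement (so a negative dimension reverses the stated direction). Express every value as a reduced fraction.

d6 = 7/20
d7 = -11/2
d8 = 15/16
d9 = -8/15
d10 = 7/100
endpoint = (-907/400, -11/2)

Apply edit: d3 := 1
  d6 = d4/4 = 7/20
  d7 = d2*2 - 9 = -11/2
  d8 = d5/4 = 15/16
  d9 = d4/3 - d3 = -8/15
  d10 = d6/5 = 7/100
Walk from origin (0, 0):
  seg 1: left by d4 = 7/5 → (-7/5, 0)
  seg 2: left by d7 = -11/2 → (41/10, 0)
  seg 3: left by d8 = 15/16 → (253/80, 0)
  seg 4: right by d10 = 7/100 → (1293/400, 0)
  seg 5: down by d2 = 7/4 → (1293/400, -7/4)
  seg 6: right by d7 = -11/2 → (-907/400, -7/4)
  seg 7: down by d5 = 15/4 → (-907/400, -11/2)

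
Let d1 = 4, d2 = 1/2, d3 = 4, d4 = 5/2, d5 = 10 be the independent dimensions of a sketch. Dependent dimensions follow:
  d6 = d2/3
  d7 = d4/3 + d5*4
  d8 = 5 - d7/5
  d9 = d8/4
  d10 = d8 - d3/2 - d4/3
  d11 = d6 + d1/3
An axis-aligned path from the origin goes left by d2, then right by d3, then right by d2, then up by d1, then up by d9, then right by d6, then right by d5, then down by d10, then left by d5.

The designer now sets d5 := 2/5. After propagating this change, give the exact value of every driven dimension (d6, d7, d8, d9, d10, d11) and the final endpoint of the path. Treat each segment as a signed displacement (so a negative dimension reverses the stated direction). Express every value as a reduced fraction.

d6 = 1/6
d7 = 73/30
d8 = 677/150
d9 = 677/600
d10 = 42/25
d11 = 3/2
endpoint = (25/6, 2069/600)

Apply edit: d5 := 2/5
  d6 = d2/3 = 1/6
  d7 = d4/3 + d5*4 = 73/30
  d8 = 5 - d7/5 = 677/150
  d9 = d8/4 = 677/600
  d10 = d8 - d3/2 - d4/3 = 42/25
  d11 = d6 + d1/3 = 3/2
Walk from origin (0, 0):
  seg 1: left by d2 = 1/2 → (-1/2, 0)
  seg 2: right by d3 = 4 → (7/2, 0)
  seg 3: right by d2 = 1/2 → (4, 0)
  seg 4: up by d1 = 4 → (4, 4)
  seg 5: up by d9 = 677/600 → (4, 3077/600)
  seg 6: right by d6 = 1/6 → (25/6, 3077/600)
  seg 7: right by d5 = 2/5 → (137/30, 3077/600)
  seg 8: down by d10 = 42/25 → (137/30, 2069/600)
  seg 9: left by d5 = 2/5 → (25/6, 2069/600)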